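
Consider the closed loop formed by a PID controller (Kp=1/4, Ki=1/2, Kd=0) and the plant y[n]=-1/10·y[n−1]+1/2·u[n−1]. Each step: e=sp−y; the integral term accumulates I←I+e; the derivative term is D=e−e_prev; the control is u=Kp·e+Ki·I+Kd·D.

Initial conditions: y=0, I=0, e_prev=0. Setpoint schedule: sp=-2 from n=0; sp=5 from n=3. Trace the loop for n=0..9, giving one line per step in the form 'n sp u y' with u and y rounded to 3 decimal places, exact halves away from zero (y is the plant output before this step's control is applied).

0 -2 -1.500 0.000
1 -2 -1.938 -0.750
2 -2 -2.455 -0.894
3 5 2.425 -1.138
4 5 3.646 1.326
5 5 5.210 1.690
6 5 6.306 2.436
7 5 7.233 2.909
8 5 7.966 3.325
9 5 8.559 3.650

(exact arithmetic carried between steps; '≈' marks a value shown rounded to 6 d.p. or computed from one; I and e_prev carry over from the previous line; the table rounds u and y to 3 d.p., halves away from zero)
n=0: y=0, sp=-2, e=sp−y=-2; I=-2, D=e−e_prev=-2; u=1/4·(-2)+1/2·(-2)+0·(-2)=-1.5; next y=-1/10·0+1/2·(-1.5)=-0.75
n=1: y=-0.75, sp=-2, e=sp−y=-1.25; I=-3.25, D=e−e_prev=0.75; u=1/4·(-1.25)+1/2·(-3.25)+0·0.75=-1.9375; next y=-1/10·(-0.75)+1/2·(-1.9375)=-0.89375
n=2: y=-0.89375, sp=-2, e=sp−y=-1.10625; I=-4.35625, D=e−e_prev=0.14375; u=1/4·(-1.10625)+1/2·(-4.35625)+0·0.14375≈-2.454688; next y=-1/10·(-0.89375)+1/2·(-2.454688)≈-1.137969
n=3: y≈-1.137969, sp=5, e=sp−y≈6.137969; I≈1.781719, D=e−e_prev≈7.244219; u=1/4·6.137969+1/2·1.781719+0·7.244219≈2.425352; next y=-1/10·(-1.137969)+1/2·2.425352≈1.326473
n=4: y≈1.326473, sp=5, e=sp−y≈3.673527; I≈5.455246, D=e−e_prev≈-2.464441; u=1/4·3.673527+1/2·5.455246+0·(-2.464441)≈3.646005; next y=-1/10·1.326473+1/2·3.646005≈1.690355
n=5: y≈1.690355, sp=5, e=sp−y≈3.309645; I≈8.764891, D=e−e_prev≈-0.363883; u=1/4·3.309645+1/2·8.764891+0·(-0.363883)≈5.209857; next y=-1/10·1.690355+1/2·5.209857≈2.435893
n=6: y≈2.435893, sp=5, e=sp−y≈2.564107; I≈11.328998, D=e−e_prev≈-0.745538; u=1/4·2.564107+1/2·11.328998+0·(-0.745538)≈6.305526; next y=-1/10·2.435893+1/2·6.305526≈2.909174
n=7: y≈2.909174, sp=5, e=sp−y≈2.090826; I≈13.419824, D=e−e_prev≈-0.473281; u=1/4·2.090826+1/2·13.419824+0·(-0.473281)≈7.232619; next y=-1/10·2.909174+1/2·7.232619≈3.325392
n=8: y≈3.325392, sp=5, e=sp−y≈1.674608; I≈15.094432, D=e−e_prev≈-0.416218; u=1/4·1.674608+1/2·15.094432+0·(-0.416218)≈7.965868; next y=-1/10·3.325392+1/2·7.965868≈3.650395
n=9: y≈3.650395, sp=5, e=sp−y≈1.349605; I≈16.444038, D=e−e_prev≈-0.325003; u=1/4·1.349605+1/2·16.444038+0·(-0.325003)≈8.559420; next y=-1/10·3.650395+1/2·8.559420≈3.914671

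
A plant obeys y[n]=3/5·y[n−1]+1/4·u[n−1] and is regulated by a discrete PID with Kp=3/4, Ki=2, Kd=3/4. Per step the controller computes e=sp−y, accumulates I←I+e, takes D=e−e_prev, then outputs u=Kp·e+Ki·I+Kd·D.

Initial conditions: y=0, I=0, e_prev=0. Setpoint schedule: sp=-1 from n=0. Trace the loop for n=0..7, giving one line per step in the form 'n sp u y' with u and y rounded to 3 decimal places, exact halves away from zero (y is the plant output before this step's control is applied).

(exact arithmetic carried between steps; '≈' marks a value shown rounded to 6 d.p. or computed from one; I and e_prev carry over from the previous line; the table rounds u and y to 3 d.p., halves away from zero)
n=0: y=0, sp=-1, e=sp−y=-1; I=-1, D=e−e_prev=-1; u=3/4·(-1)+2·(-1)+3/4·(-1)=-3.5; next y=3/5·0+1/4·(-3.5)=-0.875
n=1: y=-0.875, sp=-1, e=sp−y=-0.125; I=-1.125, D=e−e_prev=0.875; u=3/4·(-0.125)+2·(-1.125)+3/4·0.875=-1.6875; next y=3/5·(-0.875)+1/4·(-1.6875)=-0.946875
n=2: y=-0.946875, sp=-1, e=sp−y=-0.053125; I=-1.178125, D=e−e_prev=0.071875; u=3/4·(-0.053125)+2·(-1.178125)+3/4·0.071875≈-2.342188; next y=3/5·(-0.946875)+1/4·(-2.342188)≈-1.153672
n=3: y≈-1.153672, sp=-1, e=sp−y≈0.153672; I≈-1.024453, D=e−e_prev≈0.206797; u=3/4·0.153672+2·(-1.024453)+3/4·0.206797≈-1.778555; next y=3/5·(-1.153672)+1/4·(-1.778555)≈-1.136842
n=4: y≈-1.136842, sp=-1, e=sp−y≈0.136842; I≈-0.887611, D=e−e_prev≈-0.016830; u=3/4·0.136842+2·(-0.887611)+3/4·(-0.016830)≈-1.685214; next y=3/5·(-1.136842)+1/4·(-1.685214)≈-1.103409
n=5: y≈-1.103409, sp=-1, e=sp−y≈0.103409; I≈-0.784203, D=e−e_prev≈-0.033433; u=3/4·0.103409+2·(-0.784203)+3/4·(-0.033433)≈-1.515924; next y=3/5·(-1.103409)+1/4·(-1.515924)≈-1.041026
n=6: y≈-1.041026, sp=-1, e=sp−y≈0.041026; I≈-0.743177, D=e−e_prev≈-0.062382; u=3/4·0.041026+2·(-0.743177)+3/4·(-0.062382)≈-1.502370; next y=3/5·(-1.041026)+1/4·(-1.502370)≈-1.000208
n=7: y≈-1.000208, sp=-1, e=sp−y≈0.000208; I≈-0.742968, D=e−e_prev≈-0.040818; u=3/4·0.000208+2·(-0.742968)+3/4·(-0.040818)≈-1.516394; next y=3/5·(-1.000208)+1/4·(-1.516394)≈-0.979223

0 -1 -3.500 0.000
1 -1 -1.688 -0.875
2 -1 -2.342 -0.947
3 -1 -1.779 -1.154
4 -1 -1.685 -1.137
5 -1 -1.516 -1.103
6 -1 -1.502 -1.041
7 -1 -1.516 -1.000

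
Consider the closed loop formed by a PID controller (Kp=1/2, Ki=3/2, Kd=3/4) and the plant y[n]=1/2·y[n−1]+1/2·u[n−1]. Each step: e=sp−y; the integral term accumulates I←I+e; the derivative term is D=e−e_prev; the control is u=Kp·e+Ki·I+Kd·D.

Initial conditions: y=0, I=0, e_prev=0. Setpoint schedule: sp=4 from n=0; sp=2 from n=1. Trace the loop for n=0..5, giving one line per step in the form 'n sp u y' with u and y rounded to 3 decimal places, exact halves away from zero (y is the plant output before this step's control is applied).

(exact arithmetic carried between steps; '≈' marks a value shown rounded to 6 d.p. or computed from one; I and e_prev carry over from the previous line; the table rounds u and y to 3 d.p., halves away from zero)
n=0: y=0, sp=4, e=sp−y=4; I=4, D=e−e_prev=4; u=1/2·4+3/2·4+3/4·4=11; next y=1/2·0+1/2·11=5.5
n=1: y=5.5, sp=2, e=sp−y=-3.5; I=0.5, D=e−e_prev=-7.5; u=1/2·(-3.5)+3/2·0.5+3/4·(-7.5)=-6.625; next y=1/2·5.5+1/2·(-6.625)=-0.5625
n=2: y=-0.5625, sp=2, e=sp−y=2.5625; I=3.0625, D=e−e_prev=6.0625; u=1/2·2.5625+3/2·3.0625+3/4·6.0625=10.421875; next y=1/2·(-0.5625)+1/2·10.421875≈4.929688
n=3: y≈4.929688, sp=2, e=sp−y≈-2.929688; I≈0.132813, D=e−e_prev≈-5.492188; u=1/2·(-2.929688)+3/2·0.132813+3/4·(-5.492188)≈-5.384766; next y=1/2·4.929688+1/2·(-5.384766)≈-0.227539
n=4: y≈-0.227539, sp=2, e=sp−y≈2.227539; I≈2.360352, D=e−e_prev≈5.157227; u=1/2·2.227539+3/2·2.360352+3/4·5.157227≈8.522217; next y=1/2·(-0.227539)+1/2·8.522217≈4.147339
n=5: y≈4.147339, sp=2, e=sp−y≈-2.147339; I≈0.213013, D=e−e_prev≈-4.374878; u=1/2·(-2.147339)+3/2·0.213013+3/4·(-4.374878)≈-4.035309; next y=1/2·4.147339+1/2·(-4.035309)≈0.056015

0 4 11.000 0.000
1 2 -6.625 5.500
2 2 10.422 -0.563
3 2 -5.385 4.930
4 2 8.522 -0.228
5 2 -4.035 4.147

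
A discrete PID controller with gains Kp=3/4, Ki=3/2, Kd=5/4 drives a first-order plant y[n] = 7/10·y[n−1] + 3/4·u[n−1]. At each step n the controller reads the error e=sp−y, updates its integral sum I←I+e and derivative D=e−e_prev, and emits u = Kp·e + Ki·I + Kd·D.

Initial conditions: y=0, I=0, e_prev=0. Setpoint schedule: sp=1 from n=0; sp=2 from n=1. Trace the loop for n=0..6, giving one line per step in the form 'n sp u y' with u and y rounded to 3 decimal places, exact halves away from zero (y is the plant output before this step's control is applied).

(exact arithmetic carried between steps; '≈' marks a value shown rounded to 6 d.p. or computed from one; I and e_prev carry over from the previous line; the table rounds u and y to 3 d.p., halves away from zero)
n=0: y=0, sp=1, e=sp−y=1; I=1, D=e−e_prev=1; u=3/4·1+3/2·1+5/4·1=3.5; next y=7/10·0+3/4·3.5=2.625
n=1: y=2.625, sp=2, e=sp−y=-0.625; I=0.375, D=e−e_prev=-1.625; u=3/4·(-0.625)+3/2·0.375+5/4·(-1.625)=-1.9375; next y=7/10·2.625+3/4·(-1.9375)=0.384375
n=2: y=0.384375, sp=2, e=sp−y=1.615625; I=1.990625, D=e−e_prev=2.240625; u=3/4·1.615625+3/2·1.990625+5/4·2.240625≈6.998438; next y=7/10·0.384375+3/4·6.998438≈5.517891
n=3: y≈5.517891, sp=2, e=sp−y≈-3.517891; I≈-1.527266, D=e−e_prev≈-5.133516; u=3/4·(-3.517891)+3/2·(-1.527266)+5/4·(-5.133516)≈-11.346211; next y=7/10·5.517891+3/4·(-11.346211)≈-4.647135
n=4: y≈-4.647135, sp=2, e=sp−y≈6.647135; I≈5.119869, D=e−e_prev≈10.165025; u=3/4·6.647135+3/2·5.119869+5/4·10.165025≈25.371437; next y=7/10·(-4.647135)+3/4·25.371437≈15.775583
n=5: y≈15.775583, sp=2, e=sp−y≈-13.775583; I≈-8.655714, D=e−e_prev≈-20.422718; u=3/4·(-13.775583)+3/2·(-8.655714)+5/4·(-20.422718)≈-48.843655; next y=7/10·15.775583+3/4·(-48.843655)≈-25.589833
n=6: y≈-25.589833, sp=2, e=sp−y≈27.589833; I≈18.934120, D=e−e_prev≈41.365417; u=3/4·27.589833+3/2·18.934120+5/4·41.365417≈100.800325; next y=7/10·(-25.589833)+3/4·100.800325≈57.687360

0 1 3.500 0.000
1 2 -1.938 2.625
2 2 6.998 0.384
3 2 -11.346 5.518
4 2 25.371 -4.647
5 2 -48.844 15.776
6 2 100.800 -25.590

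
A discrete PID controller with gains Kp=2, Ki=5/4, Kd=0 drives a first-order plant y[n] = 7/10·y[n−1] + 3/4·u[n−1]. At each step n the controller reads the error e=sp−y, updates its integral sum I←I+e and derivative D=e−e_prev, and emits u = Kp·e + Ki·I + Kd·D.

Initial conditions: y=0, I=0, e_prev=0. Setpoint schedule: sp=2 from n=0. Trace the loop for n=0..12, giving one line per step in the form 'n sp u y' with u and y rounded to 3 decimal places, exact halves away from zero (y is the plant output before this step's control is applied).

0 2 6.500 0.000
1 2 -6.844 4.875
2 2 10.997 -1.720
3 2 -12.835 7.044
4 2 19.014 -4.696
5 2 -23.541 10.973
6 2 33.323 -9.975
7 2 -42.659 18.010
8 2 58.869 -19.387
9 2 -76.793 30.581
10 2 104.480 -36.188
11 2 -137.738 53.028
12 2 185.916 -66.184

(exact arithmetic carried between steps; '≈' marks a value shown rounded to 6 d.p. or computed from one; I and e_prev carry over from the previous line; the table rounds u and y to 3 d.p., halves away from zero)
n=0: y=0, sp=2, e=sp−y=2; I=2, D=e−e_prev=2; u=2·2+5/4·2+0·2=6.5; next y=7/10·0+3/4·6.5=4.875
n=1: y=4.875, sp=2, e=sp−y=-2.875; I=-0.875, D=e−e_prev=-4.875; u=2·(-2.875)+5/4·(-0.875)+0·(-4.875)=-6.84375; next y=7/10·4.875+3/4·(-6.84375)≈-1.720313
n=2: y≈-1.720313, sp=2, e=sp−y≈3.720313; I≈2.845313, D=e−e_prev≈6.595313; u=2·3.720313+5/4·2.845313+0·6.595313≈10.997266; next y=7/10·(-1.720313)+3/4·10.997266≈7.043730
n=3: y≈7.043730, sp=2, e=sp−y≈-5.043730; I≈-2.198418, D=e−e_prev≈-8.764043; u=2·(-5.043730)+5/4·(-2.198418)+0·(-8.764043)≈-12.835483; next y=7/10·7.043730+3/4·(-12.835483)≈-4.696001
n=4: y≈-4.696001, sp=2, e=sp−y≈6.696001; I≈4.497583, D=e−e_prev≈11.739732; u=2·6.696001+5/4·4.497583+0·11.739732≈19.013982; next y=7/10·(-4.696001)+3/4·19.013982≈10.973285
n=5: y≈10.973285, sp=2, e=sp−y≈-8.973285; I≈-4.475702, D=e−e_prev≈-15.669286; u=2·(-8.973285)+5/4·(-4.475702)+0·(-15.669286)≈-23.541198; next y=7/10·10.973285+3/4·(-23.541198)≈-9.974599
n=6: y≈-9.974599, sp=2, e=sp−y≈11.974599; I≈7.498897, D=e−e_prev≈20.947884; u=2·11.974599+5/4·7.498897+0·20.947884≈33.322819; next y=7/10·(-9.974599)+3/4·33.322819≈18.009895
n=7: y≈18.009895, sp=2, e=sp−y≈-16.009895; I≈-8.510998, D=e−e_prev≈-27.984494; u=2·(-16.009895)+5/4·(-8.510998)+0·(-27.984494)≈-42.658537; next y=7/10·18.009895+3/4·(-42.658537)≈-19.386977
n=8: y≈-19.386977, sp=2, e=sp−y≈21.386977; I≈12.875979, D=e−e_prev≈37.396871; u=2·21.386977+5/4·12.875979+0·37.396871≈58.868926; next y=7/10·(-19.386977)+3/4·58.868926≈30.580811
n=9: y≈30.580811, sp=2, e=sp−y≈-28.580811; I≈-15.704833, D=e−e_prev≈-49.967788; u=2·(-28.580811)+5/4·(-15.704833)+0·(-49.967788)≈-76.792663; next y=7/10·30.580811+3/4·(-76.792663)≈-36.187929
n=10: y≈-36.187929, sp=2, e=sp−y≈38.187929; I≈22.483097, D=e−e_prev≈66.768741; u=2·38.187929+5/4·22.483097+0·66.768741≈104.479730; next y=7/10·(-36.187929)+3/4·104.479730≈53.028247
n=11: y≈53.028247, sp=2, e=sp−y≈-51.028247; I≈-28.545150, D=e−e_prev≈-89.216176; u=2·(-51.028247)+5/4·(-28.545150)+0·(-89.216176)≈-137.737931; next y=7/10·53.028247+3/4·(-137.737931)≈-66.183676
n=12: y≈-66.183676, sp=2, e=sp−y≈68.183676; I≈39.638526, D=e−e_prev≈119.211923; u=2·68.183676+5/4·39.638526+0·119.211923≈185.915508; next y=7/10·(-66.183676)+3/4·185.915508≈93.108058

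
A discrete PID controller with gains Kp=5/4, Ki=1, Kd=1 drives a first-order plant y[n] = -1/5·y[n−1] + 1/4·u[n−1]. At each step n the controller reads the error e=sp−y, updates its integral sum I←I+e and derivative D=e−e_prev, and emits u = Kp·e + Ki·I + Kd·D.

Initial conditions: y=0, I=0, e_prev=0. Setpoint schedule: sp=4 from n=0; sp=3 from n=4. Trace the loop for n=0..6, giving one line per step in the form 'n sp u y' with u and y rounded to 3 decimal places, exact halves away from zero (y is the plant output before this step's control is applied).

(exact arithmetic carried between steps; '≈' marks a value shown rounded to 6 d.p. or computed from one; I and e_prev carry over from the previous line; the table rounds u and y to 3 d.p., halves away from zero)
n=0: y=0, sp=4, e=sp−y=4; I=4, D=e−e_prev=4; u=5/4·4+1·4+1·4=13; next y=-1/5·0+1/4·13=3.25
n=1: y=3.25, sp=4, e=sp−y=0.75; I=4.75, D=e−e_prev=-3.25; u=5/4·0.75+1·4.75+1·(-3.25)=2.4375; next y=-1/5·3.25+1/4·2.4375=-0.040625
n=2: y=-0.040625, sp=4, e=sp−y=4.040625; I=8.790625, D=e−e_prev=3.290625; u=5/4·4.040625+1·8.790625+1·3.290625≈17.132031; next y=-1/5·(-0.040625)+1/4·17.132031≈4.291133
n=3: y≈4.291133, sp=4, e=sp−y≈-0.291133; I≈8.499492, D=e−e_prev≈-4.331758; u=5/4·(-0.291133)+1·8.499492+1·(-4.331758)≈3.803818; next y=-1/5·4.291133+1/4·3.803818≈0.092728
n=4: y≈0.092728, sp=3, e=sp−y≈2.907272; I≈11.406764, D=e−e_prev≈3.198405; u=5/4·2.907272+1·11.406764+1·3.198405≈18.239259; next y=-1/5·0.092728+1/4·18.239259≈4.541269
n=5: y≈4.541269, sp=3, e=sp−y≈-1.541269; I≈9.865495, D=e−e_prev≈-4.448541; u=5/4·(-1.541269)+1·9.865495+1·(-4.448541)≈3.490368; next y=-1/5·4.541269+1/4·3.490368≈-0.035662
n=6: y≈-0.035662, sp=3, e=sp−y≈3.035662; I≈12.901157, D=e−e_prev≈4.576931; u=5/4·3.035662+1·12.901157+1·4.576931≈21.272665; next y=-1/5·(-0.035662)+1/4·21.272665≈5.325299

0 4 13.000 0.000
1 4 2.438 3.250
2 4 17.132 -0.041
3 4 3.804 4.291
4 3 18.239 0.093
5 3 3.490 4.541
6 3 21.273 -0.036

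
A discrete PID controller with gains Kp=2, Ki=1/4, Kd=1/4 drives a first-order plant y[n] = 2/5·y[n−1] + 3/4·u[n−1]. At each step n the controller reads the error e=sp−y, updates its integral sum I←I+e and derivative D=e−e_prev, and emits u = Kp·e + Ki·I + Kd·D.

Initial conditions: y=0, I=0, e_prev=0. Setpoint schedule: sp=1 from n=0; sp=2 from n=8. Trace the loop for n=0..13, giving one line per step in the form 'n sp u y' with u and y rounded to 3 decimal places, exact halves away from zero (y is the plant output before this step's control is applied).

0 1 2.500 0.000
1 1 -2.188 1.875
2 1 4.977 -0.891
3 1 -5.909 3.376
4 1 10.707 -3.081
5 1 -14.585 6.798
6 1 23.979 -8.220
7 1 -34.761 14.697
8 2 57.266 -20.192
9 2 -83.820 34.873
10 2 131.199 -48.916
11 2 -196.391 78.833
12 2 302.821 -115.760
13 2 -457.817 180.812

(exact arithmetic carried between steps; '≈' marks a value shown rounded to 6 d.p. or computed from one; I and e_prev carry over from the previous line; the table rounds u and y to 3 d.p., halves away from zero)
n=0: y=0, sp=1, e=sp−y=1; I=1, D=e−e_prev=1; u=2·1+1/4·1+1/4·1=2.5; next y=2/5·0+3/4·2.5=1.875
n=1: y=1.875, sp=1, e=sp−y=-0.875; I=0.125, D=e−e_prev=-1.875; u=2·(-0.875)+1/4·0.125+1/4·(-1.875)=-2.1875; next y=2/5·1.875+3/4·(-2.1875)=-0.890625
n=2: y=-0.890625, sp=1, e=sp−y=1.890625; I=2.015625, D=e−e_prev=2.765625; u=2·1.890625+1/4·2.015625+1/4·2.765625≈4.976563; next y=2/5·(-0.890625)+3/4·4.976563≈3.376172
n=3: y≈3.376172, sp=1, e=sp−y≈-2.376172; I≈-0.360547, D=e−e_prev≈-4.266797; u=2·(-2.376172)+1/4·(-0.360547)+1/4·(-4.266797)≈-5.909180; next y=2/5·3.376172+3/4·(-5.909180)≈-3.081416
n=4: y≈-3.081416, sp=1, e=sp−y≈4.081416; I≈3.720869, D=e−e_prev≈6.457588; u=2·4.081416+1/4·3.720869+1/4·6.457588≈10.707446; next y=2/5·(-3.081416)+3/4·10.707446≈6.798018
n=5: y≈6.798018, sp=1, e=sp−y≈-5.798018; I≈-2.077149, D=e−e_prev≈-9.879434; u=2·(-5.798018)+1/4·(-2.077149)+1/4·(-9.879434)≈-14.585182; next y=2/5·6.798018+3/4·(-14.585182)≈-8.219680
n=6: y≈-8.219680, sp=1, e=sp−y≈9.219680; I≈7.142530, D=e−e_prev≈15.017698; u=2·9.219680+1/4·7.142530+1/4·15.017698≈23.979416; next y=2/5·(-8.219680)+3/4·23.979416≈14.696690
n=7: y≈14.696690, sp=1, e=sp−y≈-13.696690; I≈-6.554160, D=e−e_prev≈-22.916370; u=2·(-13.696690)+1/4·(-6.554160)+1/4·(-22.916370)≈-34.761013; next y=2/5·14.696690+3/4·(-34.761013)≈-20.192084
n=8: y≈-20.192084, sp=2, e=sp−y≈22.192084; I≈15.637924, D=e−e_prev≈35.888774; u=2·22.192084+1/4·15.637924+1/4·35.888774≈57.265842; next y=2/5·(-20.192084)+3/4·57.265842≈34.872548
n=9: y≈34.872548, sp=2, e=sp−y≈-32.872548; I≈-17.234624, D=e−e_prev≈-55.064631; u=2·(-32.872548)+1/4·(-17.234624)+1/4·(-55.064631)≈-83.819910; next y=2/5·34.872548+3/4·(-83.819910)≈-48.915913
n=10: y≈-48.915913, sp=2, e=sp−y≈50.915913; I≈33.681289, D=e−e_prev≈83.788461; u=2·50.915913+1/4·33.681289+1/4·83.788461≈131.199264; next y=2/5·(-48.915913)+3/4·131.199264≈78.833082
n=11: y≈78.833082, sp=2, e=sp−y≈-76.833082; I≈-43.151793, D=e−e_prev≈-127.748995; u=2·(-76.833082)+1/4·(-43.151793)+1/4·(-127.748995)≈-196.391362; next y=2/5·78.833082+3/4·(-196.391362)≈-115.760289
n=12: y≈-115.760289, sp=2, e=sp−y≈117.760289; I≈74.608495, D=e−e_prev≈194.593371; u=2·117.760289+1/4·74.608495+1/4·194.593371≈302.821044; next y=2/5·(-115.760289)+3/4·302.821044≈180.811667
n=13: y≈180.811667, sp=2, e=sp−y≈-178.811667; I≈-104.203172, D=e−e_prev≈-296.571956; u=2·(-178.811667)+1/4·(-104.203172)+1/4·(-296.571956)≈-457.817117; next y=2/5·180.811667+3/4·(-457.817117)≈-271.038171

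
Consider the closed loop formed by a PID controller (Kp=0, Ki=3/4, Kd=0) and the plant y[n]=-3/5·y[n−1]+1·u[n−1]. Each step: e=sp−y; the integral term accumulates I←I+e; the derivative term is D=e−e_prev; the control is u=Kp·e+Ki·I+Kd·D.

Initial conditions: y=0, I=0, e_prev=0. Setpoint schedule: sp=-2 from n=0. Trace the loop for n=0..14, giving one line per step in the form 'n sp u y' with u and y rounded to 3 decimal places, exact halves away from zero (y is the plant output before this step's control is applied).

(exact arithmetic carried between steps; '≈' marks a value shown rounded to 6 d.p. or computed from one; I and e_prev carry over from the previous line; the table rounds u and y to 3 d.p., halves away from zero)
n=0: y=0, sp=-2, e=sp−y=-2; I=-2, D=e−e_prev=-2; u=0·(-2)+3/4·(-2)+0·(-2)=-1.5; next y=-3/5·0+1·(-1.5)=-1.5
n=1: y=-1.5, sp=-2, e=sp−y=-0.5; I=-2.5, D=e−e_prev=1.5; u=0·(-0.5)+3/4·(-2.5)+0·1.5=-1.875; next y=-3/5·(-1.5)+1·(-1.875)=-0.975
n=2: y=-0.975, sp=-2, e=sp−y=-1.025; I=-3.525, D=e−e_prev=-0.525; u=0·(-1.025)+3/4·(-3.525)+0·(-0.525)=-2.64375; next y=-3/5·(-0.975)+1·(-2.64375)=-2.05875
n=3: y=-2.05875, sp=-2, e=sp−y=0.05875; I=-3.46625, D=e−e_prev=1.08375; u=0·0.05875+3/4·(-3.46625)+0·1.08375≈-2.599688; next y=-3/5·(-2.05875)+1·(-2.599688)≈-1.364438
n=4: y≈-1.364438, sp=-2, e=sp−y≈-0.635563; I≈-4.101813, D=e−e_prev≈-0.694313; u=0·(-0.635563)+3/4·(-4.101813)+0·(-0.694313)≈-3.076359; next y=-3/5·(-1.364438)+1·(-3.076359)≈-2.257697
n=5: y≈-2.257697, sp=-2, e=sp−y≈0.257697; I≈-3.844116, D=e−e_prev≈0.893259; u=0·0.257697+3/4·(-3.844116)+0·0.893259≈-2.883087; next y=-3/5·(-2.257697)+1·(-2.883087)≈-1.528469
n=6: y≈-1.528469, sp=-2, e=sp−y≈-0.471531; I≈-4.315647, D=e−e_prev≈-0.729228; u=0·(-0.471531)+3/4·(-4.315647)+0·(-0.729228)≈-3.236735; next y=-3/5·(-1.528469)+1·(-3.236735)≈-2.319654
n=7: y≈-2.319654, sp=-2, e=sp−y≈0.319654; I≈-3.995993, D=e−e_prev≈0.791186; u=0·0.319654+3/4·(-3.995993)+0·0.791186≈-2.996995; next y=-3/5·(-2.319654)+1·(-2.996995)≈-1.605202
n=8: y≈-1.605202, sp=-2, e=sp−y≈-0.394798; I≈-4.390791, D=e−e_prev≈-0.714452; u=0·(-0.394798)+3/4·(-4.390791)+0·(-0.714452)≈-3.293093; next y=-3/5·(-1.605202)+1·(-3.293093)≈-2.329972
n=9: y≈-2.329972, sp=-2, e=sp−y≈0.329972; I≈-4.060819, D=e−e_prev≈0.724769; u=0·0.329972+3/4·(-4.060819)+0·0.724769≈-3.045614; next y=-3/5·(-2.329972)+1·(-3.045614)≈-1.647631
n=10: y≈-1.647631, sp=-2, e=sp−y≈-0.352369; I≈-4.413188, D=e−e_prev≈-0.682340; u=0·(-0.352369)+3/4·(-4.413188)+0·(-0.682340)≈-3.309891; next y=-3/5·(-1.647631)+1·(-3.309891)≈-2.321312
n=11: y≈-2.321312, sp=-2, e=sp−y≈0.321312; I≈-4.091876, D=e−e_prev≈0.673681; u=0·0.321312+3/4·(-4.091876)+0·0.673681≈-3.068907; next y=-3/5·(-2.321312)+1·(-3.068907)≈-1.676120
n=12: y≈-1.676120, sp=-2, e=sp−y≈-0.323880; I≈-4.415756, D=e−e_prev≈-0.645193; u=0·(-0.323880)+3/4·(-4.415756)+0·(-0.645193)≈-3.311817; next y=-3/5·(-1.676120)+1·(-3.311817)≈-2.306145
n=13: y≈-2.306145, sp=-2, e=sp−y≈0.306145; I≈-4.109611, D=e−e_prev≈0.630026; u=0·0.306145+3/4·(-4.109611)+0·0.630026≈-3.082208; next y=-3/5·(-2.306145)+1·(-3.082208)≈-1.698521
n=14: y≈-1.698521, sp=-2, e=sp−y≈-0.301479; I≈-4.411090, D=e−e_prev≈-0.607625; u=0·(-0.301479)+3/4·(-4.411090)+0·(-0.607625)≈-3.308317; next y=-3/5·(-1.698521)+1·(-3.308317)≈-2.289205

0 -2 -1.500 0.000
1 -2 -1.875 -1.500
2 -2 -2.644 -0.975
3 -2 -2.600 -2.059
4 -2 -3.076 -1.364
5 -2 -2.883 -2.258
6 -2 -3.237 -1.528
7 -2 -2.997 -2.320
8 -2 -3.293 -1.605
9 -2 -3.046 -2.330
10 -2 -3.310 -1.648
11 -2 -3.069 -2.321
12 -2 -3.312 -1.676
13 -2 -3.082 -2.306
14 -2 -3.308 -1.699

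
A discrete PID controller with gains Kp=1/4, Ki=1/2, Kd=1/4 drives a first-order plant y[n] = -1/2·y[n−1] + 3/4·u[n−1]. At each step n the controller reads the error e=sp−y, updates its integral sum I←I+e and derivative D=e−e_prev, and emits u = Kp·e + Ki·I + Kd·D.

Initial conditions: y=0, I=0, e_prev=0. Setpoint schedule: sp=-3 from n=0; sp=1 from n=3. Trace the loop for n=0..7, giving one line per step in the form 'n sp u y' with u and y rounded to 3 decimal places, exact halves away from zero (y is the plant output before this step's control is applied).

0 -3 -3.000 0.000
1 -3 -1.500 -2.250
2 -3 -4.688 0.000
3 1 1.891 -3.516
4 1 -4.422 3.176
5 1 4.243 -4.904
6 1 -5.364 5.635
7 1 7.428 -6.840

(exact arithmetic carried between steps; '≈' marks a value shown rounded to 6 d.p. or computed from one; I and e_prev carry over from the previous line; the table rounds u and y to 3 d.p., halves away from zero)
n=0: y=0, sp=-3, e=sp−y=-3; I=-3, D=e−e_prev=-3; u=1/4·(-3)+1/2·(-3)+1/4·(-3)=-3; next y=-1/2·0+3/4·(-3)=-2.25
n=1: y=-2.25, sp=-3, e=sp−y=-0.75; I=-3.75, D=e−e_prev=2.25; u=1/4·(-0.75)+1/2·(-3.75)+1/4·2.25=-1.5; next y=-1/2·(-2.25)+3/4·(-1.5)=0
n=2: y=0, sp=-3, e=sp−y=-3; I=-6.75, D=e−e_prev=-2.25; u=1/4·(-3)+1/2·(-6.75)+1/4·(-2.25)=-4.6875; next y=-1/2·0+3/4·(-4.6875)=-3.515625
n=3: y=-3.515625, sp=1, e=sp−y=4.515625; I=-2.234375, D=e−e_prev=7.515625; u=1/4·4.515625+1/2·(-2.234375)+1/4·7.515625=1.890625; next y=-1/2·(-3.515625)+3/4·1.890625≈3.175781
n=4: y≈3.175781, sp=1, e=sp−y≈-2.175781; I≈-4.410156, D=e−e_prev≈-6.691406; u=1/4·(-2.175781)+1/2·(-4.410156)+1/4·(-6.691406)≈-4.421875; next y=-1/2·3.175781+3/4·(-4.421875)≈-4.904297
n=5: y≈-4.904297, sp=1, e=sp−y≈5.904297; I≈1.494141, D=e−e_prev≈8.080078; u=1/4·5.904297+1/2·1.494141+1/4·8.080078≈4.243164; next y=-1/2·(-4.904297)+3/4·4.243164≈5.634521
n=6: y≈5.634521, sp=1, e=sp−y≈-4.634521; I≈-3.140381, D=e−e_prev≈-10.538818; u=1/4·(-4.634521)+1/2·(-3.140381)+1/4·(-10.538818)≈-5.363525; next y=-1/2·5.634521+3/4·(-5.363525)≈-6.839905
n=7: y≈-6.839905, sp=1, e=sp−y≈7.839905; I≈4.699524, D=e−e_prev≈12.474426; u=1/4·7.839905+1/2·4.699524+1/4·12.474426≈7.428345; next y=-1/2·(-6.839905)+3/4·7.428345≈8.991211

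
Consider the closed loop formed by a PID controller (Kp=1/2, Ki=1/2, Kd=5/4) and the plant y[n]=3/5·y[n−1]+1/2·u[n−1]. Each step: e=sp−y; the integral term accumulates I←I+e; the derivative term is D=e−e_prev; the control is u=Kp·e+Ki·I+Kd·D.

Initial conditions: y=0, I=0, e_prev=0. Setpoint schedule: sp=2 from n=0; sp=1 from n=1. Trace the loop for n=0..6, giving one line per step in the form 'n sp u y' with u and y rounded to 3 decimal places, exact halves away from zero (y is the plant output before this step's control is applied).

(exact arithmetic carried between steps; '≈' marks a value shown rounded to 6 d.p. or computed from one; I and e_prev carry over from the previous line; the table rounds u and y to 3 d.p., halves away from zero)
n=0: y=0, sp=2, e=sp−y=2; I=2, D=e−e_prev=2; u=1/2·2+1/2·2+5/4·2=4.5; next y=3/5·0+1/2·4.5=2.25
n=1: y=2.25, sp=1, e=sp−y=-1.25; I=0.75, D=e−e_prev=-3.25; u=1/2·(-1.25)+1/2·0.75+5/4·(-3.25)=-4.3125; next y=3/5·2.25+1/2·(-4.3125)=-0.80625
n=2: y=-0.80625, sp=1, e=sp−y=1.80625; I=2.55625, D=e−e_prev=3.05625; u=1/2·1.80625+1/2·2.55625+5/4·3.05625≈6.001563; next y=3/5·(-0.80625)+1/2·6.001563≈2.517031
n=3: y≈2.517031, sp=1, e=sp−y≈-1.517031; I≈1.039219, D=e−e_prev≈-3.323281; u=1/2·(-1.517031)+1/2·1.039219+5/4·(-3.323281)≈-4.393008; next y=3/5·2.517031+1/2·(-4.393008)≈-0.686285
n=4: y≈-0.686285, sp=1, e=sp−y≈1.686285; I≈2.725504, D=e−e_prev≈3.203316; u=1/2·1.686285+1/2·2.725504+5/4·3.203316≈6.210040; next y=3/5·(-0.686285)+1/2·6.210040≈2.693249
n=5: y≈2.693249, sp=1, e=sp−y≈-1.693249; I≈1.032255, D=e−e_prev≈-3.379534; u=1/2·(-1.693249)+1/2·1.032255+5/4·(-3.379534)≈-4.554915; next y=3/5·2.693249+1/2·(-4.554915)≈-0.661508
n=6: y≈-0.661508, sp=1, e=sp−y≈1.661508; I≈2.693763, D=e−e_prev≈3.354757; u=1/2·1.661508+1/2·2.693763+5/4·3.354757≈6.371081; next y=3/5·(-0.661508)+1/2·6.371081≈2.788636

0 2 4.500 0.000
1 1 -4.313 2.250
2 1 6.002 -0.806
3 1 -4.393 2.517
4 1 6.210 -0.686
5 1 -4.555 2.693
6 1 6.371 -0.662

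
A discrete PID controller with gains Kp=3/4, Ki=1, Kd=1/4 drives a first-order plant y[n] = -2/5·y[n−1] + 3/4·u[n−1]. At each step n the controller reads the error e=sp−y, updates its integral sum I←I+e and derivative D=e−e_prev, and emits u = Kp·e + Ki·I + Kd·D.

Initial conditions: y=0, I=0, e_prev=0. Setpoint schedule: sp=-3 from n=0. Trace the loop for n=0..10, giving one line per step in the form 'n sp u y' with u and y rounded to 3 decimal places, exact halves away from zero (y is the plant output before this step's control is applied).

0 -3 -6.000 0.000
1 -3 0.750 -4.500
2 -3 -12.600 2.363
3 -3 9.268 -10.395
4 -3 -29.534 11.109
5 -3 37.140 -26.594
6 -3 -78.866 38.492
7 -3 121.991 -74.546
8 -3 -226.439 121.312
9 -3 377.545 -218.354
10 -3 -669.726 370.500

(exact arithmetic carried between steps; '≈' marks a value shown rounded to 6 d.p. or computed from one; I and e_prev carry over from the previous line; the table rounds u and y to 3 d.p., halves away from zero)
n=0: y=0, sp=-3, e=sp−y=-3; I=-3, D=e−e_prev=-3; u=3/4·(-3)+1·(-3)+1/4·(-3)=-6; next y=-2/5·0+3/4·(-6)=-4.5
n=1: y=-4.5, sp=-3, e=sp−y=1.5; I=-1.5, D=e−e_prev=4.5; u=3/4·1.5+1·(-1.5)+1/4·4.5=0.75; next y=-2/5·(-4.5)+3/4·0.75=2.3625
n=2: y=2.3625, sp=-3, e=sp−y=-5.3625; I=-6.8625, D=e−e_prev=-6.8625; u=3/4·(-5.3625)+1·(-6.8625)+1/4·(-6.8625)=-12.6; next y=-2/5·2.3625+3/4·(-12.6)=-10.395
n=3: y=-10.395, sp=-3, e=sp−y=7.395; I=0.5325, D=e−e_prev=12.7575; u=3/4·7.395+1·0.5325+1/4·12.7575=9.268125; next y=-2/5·(-10.395)+3/4·9.268125≈11.109094
n=4: y≈11.109094, sp=-3, e=sp−y≈-14.109094; I≈-13.576594, D=e−e_prev≈-21.504094; u=3/4·(-14.109094)+1·(-13.576594)+1/4·(-21.504094)≈-29.534438; next y=-2/5·11.109094+3/4·(-29.534438)≈-26.594466
n=5: y≈-26.594466, sp=-3, e=sp−y≈23.594466; I≈10.017872, D=e−e_prev≈37.703559; u=3/4·23.594466+1·10.017872+1/4·37.703559≈37.139611; next y=-2/5·(-26.594466)+3/4·37.139611≈38.492494
n=6: y≈38.492494, sp=-3, e=sp−y≈-41.492494; I≈-31.474623, D=e−e_prev≈-65.086960; u=3/4·(-41.492494)+1·(-31.474623)+1/4·(-65.086960)≈-78.865733; next y=-2/5·38.492494+3/4·(-78.865733)≈-74.546298
n=7: y≈-74.546298, sp=-3, e=sp−y≈71.546298; I≈40.071675, D=e−e_prev≈113.038792; u=3/4·71.546298+1·40.071675+1/4·113.038792≈121.991097; next y=-2/5·(-74.546298)+3/4·121.991097≈121.311842
n=8: y≈121.311842, sp=-3, e=sp−y≈-124.311842; I≈-84.240166, D=e−e_prev≈-195.858140; u=3/4·(-124.311842)+1·(-84.240166)+1/4·(-195.858140)≈-226.438583; next y=-2/5·121.311842+3/4·(-226.438583)≈-218.353674
n=9: y≈-218.353674, sp=-3, e=sp−y≈215.353674; I≈131.113507, D=e−e_prev≈339.665515; u=3/4·215.353674+1·131.113507+1/4·339.665515≈377.545141; next y=-2/5·(-218.353674)+3/4·377.545141≈370.500325
n=10: y≈370.500325, sp=-3, e=sp−y≈-373.500325; I≈-242.386818, D=e−e_prev≈-588.853999; u=3/4·(-373.500325)+1·(-242.386818)+1/4·(-588.853999)≈-669.725562; next y=-2/5·370.500325+3/4·(-669.725562)≈-650.494302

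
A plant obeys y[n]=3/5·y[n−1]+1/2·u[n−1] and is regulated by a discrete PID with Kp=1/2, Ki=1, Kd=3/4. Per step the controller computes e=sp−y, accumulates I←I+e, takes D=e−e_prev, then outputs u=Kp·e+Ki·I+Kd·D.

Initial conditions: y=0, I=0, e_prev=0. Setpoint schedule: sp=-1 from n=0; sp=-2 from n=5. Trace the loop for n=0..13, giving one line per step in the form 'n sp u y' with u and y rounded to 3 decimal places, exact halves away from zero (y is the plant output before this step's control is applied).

0 -1 -2.250 0.000
1 -1 0.031 -1.125
2 -1 -1.735 -0.659
3 -1 -0.368 -1.263
4 -1 -1.281 -0.942
5 -2 -2.755 -1.205
6 -2 -0.983 -2.101
7 -2 -2.339 -1.752
8 -2 -1.271 -2.220
9 -2 -1.971 -1.968
10 -2 -1.367 -2.166
11 -2 -1.761 -1.983
12 -2 -1.445 -2.070
13 -2 -1.678 -1.965

(exact arithmetic carried between steps; '≈' marks a value shown rounded to 6 d.p. or computed from one; I and e_prev carry over from the previous line; the table rounds u and y to 3 d.p., halves away from zero)
n=0: y=0, sp=-1, e=sp−y=-1; I=-1, D=e−e_prev=-1; u=1/2·(-1)+1·(-1)+3/4·(-1)=-2.25; next y=3/5·0+1/2·(-2.25)=-1.125
n=1: y=-1.125, sp=-1, e=sp−y=0.125; I=-0.875, D=e−e_prev=1.125; u=1/2·0.125+1·(-0.875)+3/4·1.125=0.03125; next y=3/5·(-1.125)+1/2·0.03125=-0.659375
n=2: y=-0.659375, sp=-1, e=sp−y=-0.340625; I=-1.215625, D=e−e_prev=-0.465625; u=1/2·(-0.340625)+1·(-1.215625)+3/4·(-0.465625)≈-1.735156; next y=3/5·(-0.659375)+1/2·(-1.735156)≈-1.263203
n=3: y≈-1.263203, sp=-1, e=sp−y≈0.263203; I≈-0.952422, D=e−e_prev≈0.603828; u=1/2·0.263203+1·(-0.952422)+3/4·0.603828≈-0.367949; next y=3/5·(-1.263203)+1/2·(-0.367949)≈-0.941896
n=4: y≈-0.941896, sp=-1, e=sp−y≈-0.058104; I≈-1.010525, D=e−e_prev≈-0.321307; u=1/2·(-0.058104)+1·(-1.010525)+3/4·(-0.321307)≈-1.280557; next y=3/5·(-0.941896)+1/2·(-1.280557)≈-1.205416
n=5: y≈-1.205416, sp=-2, e=sp−y≈-0.794584; I≈-1.805109, D=e−e_prev≈-0.736480; u=1/2·(-0.794584)+1·(-1.805109)+3/4·(-0.736480)≈-2.754761; next y=3/5·(-1.205416)+1/2·(-2.754761)≈-2.100630
n=6: y≈-2.100630, sp=-2, e=sp−y≈0.100630; I≈-1.704479, D=e−e_prev≈0.895214; u=1/2·0.100630+1·(-1.704479)+3/4·0.895214≈-0.982753; next y=3/5·(-2.100630)+1/2·(-0.982753)≈-1.751755
n=7: y≈-1.751755, sp=-2, e=sp−y≈-0.248245; I≈-1.952724, D=e−e_prev≈-0.348875; u=1/2·(-0.248245)+1·(-1.952724)+3/4·(-0.348875)≈-2.338503; next y=3/5·(-1.751755)+1/2·(-2.338503)≈-2.220304
n=8: y≈-2.220304, sp=-2, e=sp−y≈0.220304; I≈-1.732419, D=e−e_prev≈0.468550; u=1/2·0.220304+1·(-1.732419)+3/4·0.468550≈-1.270855; next y=3/5·(-2.220304)+1/2·(-1.270855)≈-1.967610
n=9: y≈-1.967610, sp=-2, e=sp−y≈-0.032390; I≈-1.764809, D=e−e_prev≈-0.252694; u=1/2·(-0.032390)+1·(-1.764809)+3/4·(-0.252694)≈-1.970525; next y=3/5·(-1.967610)+1/2·(-1.970525)≈-2.165829
n=10: y≈-2.165829, sp=-2, e=sp−y≈0.165829; I≈-1.598981, D=e−e_prev≈0.198218; u=1/2·0.165829+1·(-1.598981)+3/4·0.198218≈-1.367403; next y=3/5·(-2.165829)+1/2·(-1.367403)≈-1.983198
n=11: y≈-1.983198, sp=-2, e=sp−y≈-0.016802; I≈-1.615782, D=e−e_prev≈-0.182630; u=1/2·(-0.016802)+1·(-1.615782)+3/4·(-0.182630)≈-1.761156; next y=3/5·(-1.983198)+1/2·(-1.761156)≈-2.070497
n=12: y≈-2.070497, sp=-2, e=sp−y≈0.070497; I≈-1.545285, D=e−e_prev≈0.087298; u=1/2·0.070497+1·(-1.545285)+3/4·0.087298≈-1.444563; next y=3/5·(-2.070497)+1/2·(-1.444563)≈-1.964580
n=13: y≈-1.964580, sp=-2, e=sp−y≈-0.035420; I≈-1.580706, D=e−e_prev≈-0.105917; u=1/2·(-0.035420)+1·(-1.580706)+3/4·(-0.105917)≈-1.677854; next y=3/5·(-1.964580)+1/2·(-1.677854)≈-2.017675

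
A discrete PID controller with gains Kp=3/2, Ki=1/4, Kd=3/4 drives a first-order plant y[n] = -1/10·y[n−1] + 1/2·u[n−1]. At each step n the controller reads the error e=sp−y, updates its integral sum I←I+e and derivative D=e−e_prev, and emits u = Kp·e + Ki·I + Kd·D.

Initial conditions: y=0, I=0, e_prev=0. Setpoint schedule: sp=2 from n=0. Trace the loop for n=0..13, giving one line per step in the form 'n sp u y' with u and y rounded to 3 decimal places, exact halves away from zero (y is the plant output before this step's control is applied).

0 2 5.000 0.000
1 2 -2.250 2.500
2 2 9.188 -1.375
3 2 -8.141 4.731
4 2 18.943 -4.543
5 2 -22.550 9.926
6 2 41.804 -12.268
7 2 -57.266 22.129
8 2 95.936 -30.846
9 2 -140.329 51.053
10 2 224.637 -75.270
11 2 -338.576 119.846
12 2 531.094 -181.272
13 2 -811.293 283.674

(exact arithmetic carried between steps; '≈' marks a value shown rounded to 6 d.p. or computed from one; I and e_prev carry over from the previous line; the table rounds u and y to 3 d.p., halves away from zero)
n=0: y=0, sp=2, e=sp−y=2; I=2, D=e−e_prev=2; u=3/2·2+1/4·2+3/4·2=5; next y=-1/10·0+1/2·5=2.5
n=1: y=2.5, sp=2, e=sp−y=-0.5; I=1.5, D=e−e_prev=-2.5; u=3/2·(-0.5)+1/4·1.5+3/4·(-2.5)=-2.25; next y=-1/10·2.5+1/2·(-2.25)=-1.375
n=2: y=-1.375, sp=2, e=sp−y=3.375; I=4.875, D=e−e_prev=3.875; u=3/2·3.375+1/4·4.875+3/4·3.875=9.1875; next y=-1/10·(-1.375)+1/2·9.1875=4.73125
n=3: y=4.73125, sp=2, e=sp−y=-2.73125; I=2.14375, D=e−e_prev=-6.10625; u=3/2·(-2.73125)+1/4·2.14375+3/4·(-6.10625)=-8.140625; next y=-1/10·4.73125+1/2·(-8.140625)≈-4.543438
n=4: y≈-4.543438, sp=2, e=sp−y≈6.543438; I≈8.687188, D=e−e_prev≈9.274688; u=3/2·6.543438+1/4·8.687188+3/4·9.274688≈18.942969; next y=-1/10·(-4.543438)+1/2·18.942969≈9.925828
n=5: y≈9.925828, sp=2, e=sp−y≈-7.925828; I≈0.761359, D=e−e_prev≈-14.469266; u=3/2·(-7.925828)+1/4·0.761359+3/4·(-14.469266)≈-22.550352; next y=-1/10·9.925828+1/2·(-22.550352)≈-12.267759
n=6: y≈-12.267759, sp=2, e=sp−y≈14.267759; I≈15.029118, D=e−e_prev≈22.193587; u=3/2·14.267759+1/4·15.029118+3/4·22.193587≈41.804107; next y=-1/10·(-12.267759)+1/2·41.804107≈22.128830
n=7: y≈22.128830, sp=2, e=sp−y≈-20.128830; I≈-5.099712, D=e−e_prev≈-34.396588; u=3/2·(-20.128830)+1/4·(-5.099712)+3/4·(-34.396588)≈-57.265613; next y=-1/10·22.128830+1/2·(-57.265613)≈-30.845690
n=8: y≈-30.845690, sp=2, e=sp−y≈32.845690; I≈27.745978, D=e−e_prev≈52.974519; u=3/2·32.845690+1/4·27.745978+3/4·52.974519≈95.935918; next y=-1/10·(-30.845690)+1/2·95.935918≈51.052528
n=9: y≈51.052528, sp=2, e=sp−y≈-49.052528; I≈-21.306550, D=e−e_prev≈-81.898218; u=3/2·(-49.052528)+1/4·(-21.306550)+3/4·(-81.898218)≈-140.329093; next y=-1/10·51.052528+1/2·(-140.329093)≈-75.269799
n=10: y≈-75.269799, sp=2, e=sp−y≈77.269799; I≈55.963249, D=e−e_prev≈126.322328; u=3/2·77.269799+1/4·55.963249+3/4·126.322328≈224.637257; next y=-1/10·(-75.269799)+1/2·224.637257≈119.845608
n=11: y≈119.845608, sp=2, e=sp−y≈-117.845608; I≈-61.882359, D=e−e_prev≈-195.115408; u=3/2·(-117.845608)+1/4·(-61.882359)+3/4·(-195.115408)≈-338.575558; next y=-1/10·119.845608+1/2·(-338.575558)≈-181.272340
n=12: y≈-181.272340, sp=2, e=sp−y≈183.272340; I≈121.389981, D=e−e_prev≈301.117948; u=3/2·183.272340+1/4·121.389981+3/4·301.117948≈531.094467; next y=-1/10·(-181.272340)+1/2·531.094467≈283.674467
n=13: y≈283.674467, sp=2, e=sp−y≈-281.674467; I≈-160.284486, D=e−e_prev≈-464.946807; u=3/2·(-281.674467)+1/4·(-160.284486)+3/4·(-464.946807)≈-811.292928; next y=-1/10·283.674467+1/2·(-811.292928)≈-434.013911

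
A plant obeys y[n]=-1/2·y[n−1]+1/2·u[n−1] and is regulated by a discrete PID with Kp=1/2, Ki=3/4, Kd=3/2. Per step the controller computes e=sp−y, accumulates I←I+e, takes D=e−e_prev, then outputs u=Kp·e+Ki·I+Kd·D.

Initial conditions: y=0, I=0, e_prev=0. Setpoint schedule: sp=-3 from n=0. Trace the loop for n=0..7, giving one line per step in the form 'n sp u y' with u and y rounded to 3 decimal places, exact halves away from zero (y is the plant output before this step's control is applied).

(exact arithmetic carried between steps; '≈' marks a value shown rounded to 6 d.p. or computed from one; I and e_prev carry over from the previous line; the table rounds u and y to 3 d.p., halves away from zero)
n=0: y=0, sp=-3, e=sp−y=-3; I=-3, D=e−e_prev=-3; u=1/2·(-3)+3/4·(-3)+3/2·(-3)=-8.25; next y=-1/2·0+1/2·(-8.25)=-4.125
n=1: y=-4.125, sp=-3, e=sp−y=1.125; I=-1.875, D=e−e_prev=4.125; u=1/2·1.125+3/4·(-1.875)+3/2·4.125=5.34375; next y=-1/2·(-4.125)+1/2·5.34375=4.734375
n=2: y=4.734375, sp=-3, e=sp−y=-7.734375; I=-9.609375, D=e−e_prev=-8.859375; u=1/2·(-7.734375)+3/4·(-9.609375)+3/2·(-8.859375)≈-24.363281; next y=-1/2·4.734375+1/2·(-24.363281)≈-14.548828
n=3: y≈-14.548828, sp=-3, e=sp−y≈11.548828; I≈1.939453, D=e−e_prev≈19.283203; u=1/2·11.548828+3/4·1.939453+3/2·19.283203≈36.153809; next y=-1/2·(-14.548828)+1/2·36.153809≈25.351318
n=4: y≈25.351318, sp=-3, e=sp−y≈-28.351318; I≈-26.411865, D=e−e_prev≈-39.900146; u=1/2·(-28.351318)+3/4·(-26.411865)+3/2·(-39.900146)≈-93.834778; next y=-1/2·25.351318+1/2·(-93.834778)≈-59.593048
n=5: y≈-59.593048, sp=-3, e=sp−y≈56.593048; I≈30.181183, D=e−e_prev≈84.944366; u=1/2·56.593048+3/4·30.181183+3/2·84.944366≈178.348961; next y=-1/2·(-59.593048)+1/2·178.348961≈118.971004
n=6: y≈118.971004, sp=-3, e=sp−y≈-121.971004; I≈-91.789822, D=e−e_prev≈-178.564053; u=1/2·(-121.971004)+3/4·(-91.789822)+3/2·(-178.564053)≈-397.673947; next y=-1/2·118.971004+1/2·(-397.673947)≈-258.322476
n=7: y≈-258.322476, sp=-3, e=sp−y≈255.322476; I≈163.532654, D=e−e_prev≈377.293480; u=1/2·255.322476+3/4·163.532654+3/2·377.293480≈816.250949; next y=-1/2·(-258.322476)+1/2·816.250949≈537.286713

0 -3 -8.250 0.000
1 -3 5.344 -4.125
2 -3 -24.363 4.734
3 -3 36.154 -14.549
4 -3 -93.835 25.351
5 -3 178.349 -59.593
6 -3 -397.674 118.971
7 -3 816.251 -258.322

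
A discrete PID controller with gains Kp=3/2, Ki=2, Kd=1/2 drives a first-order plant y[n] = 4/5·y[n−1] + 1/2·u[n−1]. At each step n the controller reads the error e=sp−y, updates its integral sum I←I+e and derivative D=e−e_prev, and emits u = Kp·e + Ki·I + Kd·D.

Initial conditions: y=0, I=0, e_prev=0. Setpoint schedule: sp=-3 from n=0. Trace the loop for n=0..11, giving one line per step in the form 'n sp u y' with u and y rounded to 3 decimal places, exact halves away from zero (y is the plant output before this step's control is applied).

0 -3 -12.000 0.000
1 -3 7.500 -6.000
2 -3 -9.300 -1.050
3 -3 7.035 -5.490
4 -3 -8.667 -0.875
5 -3 6.024 -5.033
6 -3 -8.064 -1.014
7 -3 5.290 -4.843
8 -3 -7.393 -1.230
9 -3 4.675 -4.680
10 -3 -6.784 -1.406
11 -3 4.109 -4.517

(exact arithmetic carried between steps; '≈' marks a value shown rounded to 6 d.p. or computed from one; I and e_prev carry over from the previous line; the table rounds u and y to 3 d.p., halves away from zero)
n=0: y=0, sp=-3, e=sp−y=-3; I=-3, D=e−e_prev=-3; u=3/2·(-3)+2·(-3)+1/2·(-3)=-12; next y=4/5·0+1/2·(-12)=-6
n=1: y=-6, sp=-3, e=sp−y=3; I=0, D=e−e_prev=6; u=3/2·3+2·0+1/2·6=7.5; next y=4/5·(-6)+1/2·7.5=-1.05
n=2: y=-1.05, sp=-3, e=sp−y=-1.95; I=-1.95, D=e−e_prev=-4.95; u=3/2·(-1.95)+2·(-1.95)+1/2·(-4.95)=-9.3; next y=4/5·(-1.05)+1/2·(-9.3)=-5.49
n=3: y=-5.49, sp=-3, e=sp−y=2.49; I=0.54, D=e−e_prev=4.44; u=3/2·2.49+2·0.54+1/2·4.44=7.035; next y=4/5·(-5.49)+1/2·7.035=-0.8745
n=4: y=-0.8745, sp=-3, e=sp−y=-2.1255; I=-1.5855, D=e−e_prev=-4.6155; u=3/2·(-2.1255)+2·(-1.5855)+1/2·(-4.6155)=-8.667; next y=4/5·(-0.8745)+1/2·(-8.667)=-5.0331
n=5: y=-5.0331, sp=-3, e=sp−y=2.0331; I=0.4476, D=e−e_prev=4.1586; u=3/2·2.0331+2·0.4476+1/2·4.1586=6.02415; next y=4/5·(-5.0331)+1/2·6.02415=-1.014405
n=6: y=-1.014405, sp=-3, e=sp−y=-1.985595; I=-1.537995, D=e−e_prev=-4.018695; u=3/2·(-1.985595)+2·(-1.537995)+1/2·(-4.018695)=-8.06373; next y=4/5·(-1.014405)+1/2·(-8.06373)=-4.843389
n=7: y=-4.843389, sp=-3, e=sp−y=1.843389; I=0.305394, D=e−e_prev=3.828984; u=3/2·1.843389+2·0.305394+1/2·3.828984≈5.290364; next y=4/5·(-4.843389)+1/2·5.290364≈-1.229529
n=8: y≈-1.229529, sp=-3, e=sp−y≈-1.770471; I≈-1.465077, D=e−e_prev≈-3.613860; u=3/2·(-1.770471)+2·(-1.465077)+1/2·(-3.613860)≈-7.392789; next y=4/5·(-1.229529)+1/2·(-7.392789)≈-4.680018
n=9: y≈-4.680018, sp=-3, e=sp−y≈1.680018; I≈0.214941, D=e−e_prev≈3.450488; u=3/2·1.680018+2·0.214941+1/2·3.450488≈4.675154; next y=4/5·(-4.680018)+1/2·4.675154≈-1.406437
n=10: y≈-1.406437, sp=-3, e=sp−y≈-1.593563; I≈-1.378621, D=e−e_prev≈-3.273580; u=3/2·(-1.593563)+2·(-1.378621)+1/2·(-3.273580)≈-6.784377; next y=4/5·(-1.406437)+1/2·(-6.784377)≈-4.517338
n=11: y≈-4.517338, sp=-3, e=sp−y≈1.517338; I≈0.138717, D=e−e_prev≈3.110901; u=3/2·1.517338+2·0.138717+1/2·3.110901≈4.108892; next y=4/5·(-4.517338)+1/2·4.108892≈-1.559425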